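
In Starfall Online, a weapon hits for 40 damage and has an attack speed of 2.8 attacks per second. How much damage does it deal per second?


DPS = damage * attack_speed
= 40 * 2.8
= 112.0

112.0 DPS


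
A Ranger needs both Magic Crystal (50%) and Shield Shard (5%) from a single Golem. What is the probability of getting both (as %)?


For independent events, P(both) = P(A) * P(B)
= 50% * 5%
= 250 / 100 %
= 2.5%

2.5%


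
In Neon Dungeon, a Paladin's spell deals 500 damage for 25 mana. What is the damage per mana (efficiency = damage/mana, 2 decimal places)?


Efficiency = damage / mana
= 500 / 25
= 20.00

20.00 dmg/mana


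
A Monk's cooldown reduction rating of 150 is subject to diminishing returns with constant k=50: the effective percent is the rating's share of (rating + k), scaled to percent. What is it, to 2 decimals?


effective% = rating / (rating + k) * 100
= 150 / (150 + 50) * 100
= 150 / 200 * 100
= 0.75 * 100
= 75.00%

75.00%


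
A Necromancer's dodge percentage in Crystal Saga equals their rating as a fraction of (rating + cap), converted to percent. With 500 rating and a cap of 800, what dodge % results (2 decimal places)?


dodge% = 500 / (500 + 800) * 100
= 500 / 1300 * 100
= 0.384615 * 100
= 38.46%

38.46%


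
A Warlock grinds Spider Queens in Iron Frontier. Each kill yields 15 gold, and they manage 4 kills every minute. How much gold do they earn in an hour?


Gold per minute = 15 * 4 = 60
Gold per hour = 60 * 60 = 3600

3600 gold/hour


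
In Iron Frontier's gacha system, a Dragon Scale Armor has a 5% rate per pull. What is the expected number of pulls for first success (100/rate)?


Expected pulls for a geometric distribution = 1/p = 100 / rate%
= 100 / 5
= 20.0

20.0 pulls


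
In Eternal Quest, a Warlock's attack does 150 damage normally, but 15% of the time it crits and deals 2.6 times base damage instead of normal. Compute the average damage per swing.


E[dmg] = base * (1 + crit_chance * (crit_mult - 1))
cc as decimal = 15/100 = 0.15
cm - 1 = 2.6 - 1 = 1.6
Bonus factor = 0.15 * 1.6 = 0.24
Total multiplier = 1 + 0.24 = 1.24
Expected damage = 150 * 1.24 = 186.00

186.00 damage


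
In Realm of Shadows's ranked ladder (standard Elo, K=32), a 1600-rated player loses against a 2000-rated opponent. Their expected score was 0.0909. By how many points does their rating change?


Elo update: delta = K * (S - Ea), where S = 0 (loses)
S - Ea = 0 - 0.0909 = -0.0909
Rating change = 32 * -0.0909
= -2.91

-2.91 rating points


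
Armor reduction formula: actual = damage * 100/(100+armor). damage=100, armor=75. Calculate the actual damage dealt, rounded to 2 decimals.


actual = 100 * 100 / (100 + 75)
= 100 * 100 / 175
= 10000 / 175
= 57.14

57.14 damage


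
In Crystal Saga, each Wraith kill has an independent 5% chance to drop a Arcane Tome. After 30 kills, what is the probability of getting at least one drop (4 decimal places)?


P(at least one) = 1 - P(none) = 1 - (1-p)^n
p = 5/100 = 0.05
1 - p = 0.95
(1 - p)^30 = 0.95^30 = 0.214639
P(at least one) = 1 - 0.214639 = 0.7854

0.7854


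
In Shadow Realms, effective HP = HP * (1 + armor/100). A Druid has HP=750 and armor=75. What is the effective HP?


EHP = 750 * (1 + 75/100)
= 750 * (1 + 0.75)
= 750 * 1.75
= 1312.5

1312.5 EHP


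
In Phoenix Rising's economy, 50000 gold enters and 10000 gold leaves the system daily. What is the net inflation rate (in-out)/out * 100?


Net gold = 50000 - 10000 = 40000
Inflation rate = net / sunk * 100 = 40000 / 10000 * 100
= 4.0 * 100
= 400.00%

400.00%


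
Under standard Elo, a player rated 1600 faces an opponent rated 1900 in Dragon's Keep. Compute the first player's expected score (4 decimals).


Elo expected score: Ea = 1/(1 + 10^((Rb-Ra)/400))
Rb - Ra = 1900 - 1600 = 300
(Rb-Ra)/400 = 300/400 = 0.75
10^0.75 = 5.623413
Ea = 1/(1 + 5.623413) = 1/6.623413 = 0.1510

0.1510


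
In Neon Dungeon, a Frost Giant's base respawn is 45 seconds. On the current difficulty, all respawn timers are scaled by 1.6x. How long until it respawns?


Respawn time = base * multiplier
= 45 * 1.6
= 72.0 seconds

72.0 seconds


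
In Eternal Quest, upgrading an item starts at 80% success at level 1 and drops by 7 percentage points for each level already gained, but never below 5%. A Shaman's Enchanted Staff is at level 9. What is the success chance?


raw_rate = 80 - 7 * (9 - 1)
= 80 - 7 * 8
= 80 - 56
= 24
Apply floor: max(24, 5) = 24%

24%


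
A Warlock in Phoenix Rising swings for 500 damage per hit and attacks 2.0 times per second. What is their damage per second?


DPS = damage * attack_speed
= 500 * 2.0
= 1000.0

1000.0 DPS


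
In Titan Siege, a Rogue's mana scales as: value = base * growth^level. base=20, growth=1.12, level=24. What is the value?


value = base * growth^level
= 20 * 1.12^24
= 20 * 15.178629
= 303.57

303.57 mana


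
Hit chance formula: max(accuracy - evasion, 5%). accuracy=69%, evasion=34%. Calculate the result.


accuracy - evasion = 69 - 34 = 35
Apply floor: max(35, 5) = 35
Hit chance = 35%

35%


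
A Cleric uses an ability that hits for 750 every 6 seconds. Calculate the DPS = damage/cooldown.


DPS = damage / cooldown
= 750 / 6
= 125.00

125.00 DPS


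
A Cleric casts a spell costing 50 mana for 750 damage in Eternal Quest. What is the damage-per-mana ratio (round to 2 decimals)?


Efficiency = damage / mana
= 750 / 50
= 15.00

15.00 dmg/mana


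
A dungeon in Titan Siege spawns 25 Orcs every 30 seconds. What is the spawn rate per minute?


Spawns per minute = count * (60 / interval)
= 25 * (60 / 30)
= 25 * 2.0
= 50.0

50.0 per minute


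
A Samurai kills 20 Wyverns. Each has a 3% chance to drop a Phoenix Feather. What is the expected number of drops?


Expected drops = kills * (drop_rate / 100)
= 20 * (3 / 100)
= 20 * 0.03
= 0.6

0.6 drops


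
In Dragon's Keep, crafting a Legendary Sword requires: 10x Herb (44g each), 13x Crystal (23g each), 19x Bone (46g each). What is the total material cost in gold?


Cost breakdown:
  Herb: 10 * 44 = 440
  Crystal: 13 * 23 = 299
  Bone: 19 * 46 = 874
Total = 440 + 299 + 874 = 1613

1613 gold


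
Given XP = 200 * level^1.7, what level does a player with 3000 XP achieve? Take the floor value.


XP = 200 * level^1.7, so level = (XP / 200)^(1/1.7)
= (3000 / 200)^(1/1.7)
= 15.0^0.5882
= 4.9183
Floor: level = 4

level 4


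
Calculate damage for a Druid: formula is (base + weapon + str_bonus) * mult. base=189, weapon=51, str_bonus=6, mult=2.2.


Sum base + weapon + str = 189 + 51 + 6 = 246
Multiply by 2.2:
246 * 2.2 = 541.2

541.2 damage


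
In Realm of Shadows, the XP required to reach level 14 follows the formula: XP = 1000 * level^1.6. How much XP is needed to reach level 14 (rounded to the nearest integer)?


XP = 1000 * level^1.6
Substitute level = 14:
XP = 1000 * 14^1.6
= 1000 * 68.2032
= 68203

68203 XP


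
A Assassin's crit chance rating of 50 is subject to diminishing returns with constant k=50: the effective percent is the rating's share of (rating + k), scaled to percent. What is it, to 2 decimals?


effective% = rating / (rating + k) * 100
= 50 / (50 + 50) * 100
= 50 / 100 * 100
= 0.5 * 100
= 50.00%

50.00%


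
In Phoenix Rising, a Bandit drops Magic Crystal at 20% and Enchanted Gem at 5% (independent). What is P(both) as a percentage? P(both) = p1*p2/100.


For independent events, P(both) = P(A) * P(B)
= 20% * 5%
= 100 / 100 %
= 1.0%

1.0%


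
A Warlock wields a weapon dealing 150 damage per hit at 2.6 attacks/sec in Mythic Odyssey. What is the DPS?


DPS = damage * attack_speed
= 150 * 2.6
= 390.0

390.0 DPS


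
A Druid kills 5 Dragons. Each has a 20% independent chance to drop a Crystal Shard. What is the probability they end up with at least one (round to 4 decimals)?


P(at least one) = 1 - P(none) = 1 - (1-p)^n
p = 20/100 = 0.2
1 - p = 0.8
(1 - p)^5 = 0.8^5 = 0.327680
P(at least one) = 1 - 0.327680 = 0.6723

0.6723


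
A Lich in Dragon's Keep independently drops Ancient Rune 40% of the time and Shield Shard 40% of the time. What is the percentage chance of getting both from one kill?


For independent events, P(both) = P(A) * P(B)
= 40% * 40%
= 1600 / 100 %
= 16.0%

16.0%


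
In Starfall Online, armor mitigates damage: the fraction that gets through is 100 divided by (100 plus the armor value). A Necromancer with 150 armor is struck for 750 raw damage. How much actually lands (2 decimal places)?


actual = 750 * 100 / (100 + 150)
= 750 * 100 / 250
= 75000 / 250
= 300.00

300.00 damage


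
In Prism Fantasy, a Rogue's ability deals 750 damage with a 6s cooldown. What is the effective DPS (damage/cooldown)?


DPS = damage / cooldown
= 750 / 6
= 125.00

125.00 DPS


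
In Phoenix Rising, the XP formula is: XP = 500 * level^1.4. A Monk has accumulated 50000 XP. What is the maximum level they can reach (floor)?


XP = 500 * level^1.4, so level = (XP / 500)^(1/1.4)
= (50000 / 500)^(1/1.4)
= 100.0^0.7143
= 26.827
Floor: level = 26

level 26


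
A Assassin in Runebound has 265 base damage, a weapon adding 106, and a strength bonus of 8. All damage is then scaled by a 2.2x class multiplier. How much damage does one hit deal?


Sum base + weapon + str = 265 + 106 + 8 = 379
Multiply by 2.2:
379 * 2.2 = 833.8

833.8 damage


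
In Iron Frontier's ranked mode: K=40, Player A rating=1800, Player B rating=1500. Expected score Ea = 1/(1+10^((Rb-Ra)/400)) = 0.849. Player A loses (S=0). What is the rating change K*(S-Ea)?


Elo update: delta = K * (S - Ea), where S = 0 (loses)
S - Ea = 0 - 0.849 = -0.849
Rating change = 40 * -0.849
= -33.96

-33.96 rating points


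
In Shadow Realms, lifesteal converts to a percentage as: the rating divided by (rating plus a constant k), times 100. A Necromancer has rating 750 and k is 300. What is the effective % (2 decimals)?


effective% = rating / (rating + k) * 100
= 750 / (750 + 300) * 100
= 750 / 1050 * 100
= 0.714286 * 100
= 71.43%

71.43%


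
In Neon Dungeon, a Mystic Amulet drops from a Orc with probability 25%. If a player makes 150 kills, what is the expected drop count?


Expected drops = kills * (drop_rate / 100)
= 150 * (25 / 100)
= 150 * 0.25
= 37.5

37.5 drops


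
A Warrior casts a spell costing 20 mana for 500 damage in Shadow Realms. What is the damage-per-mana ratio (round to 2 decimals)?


Efficiency = damage / mana
= 500 / 20
= 25.00

25.00 dmg/mana


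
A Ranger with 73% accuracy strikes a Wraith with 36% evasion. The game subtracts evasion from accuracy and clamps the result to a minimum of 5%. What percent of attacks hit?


accuracy - evasion = 73 - 36 = 37
Apply floor: max(37, 5) = 37
Hit chance = 37%

37%


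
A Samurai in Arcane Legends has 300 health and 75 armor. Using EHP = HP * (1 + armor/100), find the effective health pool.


EHP = 300 * (1 + 75/100)
= 300 * (1 + 0.75)
= 300 * 1.75
= 525.0

525.0 EHP


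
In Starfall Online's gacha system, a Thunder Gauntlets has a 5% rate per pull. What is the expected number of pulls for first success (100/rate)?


Expected pulls for a geometric distribution = 1/p = 100 / rate%
= 100 / 5
= 20.0

20.0 pulls


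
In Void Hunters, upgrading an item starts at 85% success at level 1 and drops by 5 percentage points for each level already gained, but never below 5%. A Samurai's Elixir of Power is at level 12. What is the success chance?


raw_rate = 85 - 5 * (12 - 1)
= 85 - 5 * 11
= 85 - 55
= 30
Apply floor: max(30, 5) = 30%

30%


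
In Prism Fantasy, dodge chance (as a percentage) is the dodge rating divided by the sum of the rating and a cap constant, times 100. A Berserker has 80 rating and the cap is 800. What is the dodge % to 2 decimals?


dodge% = 80 / (80 + 800) * 100
= 80 / 880 * 100
= 0.090909 * 100
= 9.09%

9.09%


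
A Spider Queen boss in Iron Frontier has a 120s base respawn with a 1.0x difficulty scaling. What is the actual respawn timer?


Respawn time = base * multiplier
= 120 * 1.0
= 120.0 seconds

120.0 seconds


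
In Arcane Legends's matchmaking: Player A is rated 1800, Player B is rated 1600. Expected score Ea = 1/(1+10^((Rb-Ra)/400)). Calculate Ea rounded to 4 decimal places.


Elo expected score: Ea = 1/(1 + 10^((Rb-Ra)/400))
Rb - Ra = 1600 - 1800 = -200
(Rb-Ra)/400 = -200/400 = -0.5
10^-0.5 = 0.316228
Ea = 1/(1 + 0.316228) = 1/1.316228 = 0.7597

0.7597


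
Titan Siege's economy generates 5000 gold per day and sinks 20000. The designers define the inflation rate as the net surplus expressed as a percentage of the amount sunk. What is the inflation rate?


Net gold = 5000 - 20000 = -15000
Inflation rate = net / sunk * 100 = -15000 / 20000 * 100
= -0.75 * 100
= -75.00%

-75.00%


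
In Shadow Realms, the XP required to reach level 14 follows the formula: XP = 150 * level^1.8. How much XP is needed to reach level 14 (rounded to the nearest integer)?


XP = 150 * level^1.8
Substitute level = 14:
XP = 150 * 14^1.8
= 150 * 115.6193
= 17343

17343 XP


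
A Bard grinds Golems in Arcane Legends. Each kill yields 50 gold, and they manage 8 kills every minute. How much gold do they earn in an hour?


Gold per minute = 50 * 8 = 400
Gold per hour = 400 * 60 = 24000

24000 gold/hour


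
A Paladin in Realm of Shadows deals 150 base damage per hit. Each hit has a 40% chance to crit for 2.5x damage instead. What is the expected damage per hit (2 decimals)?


E[dmg] = base * (1 + crit_chance * (crit_mult - 1))
cc as decimal = 40/100 = 0.4
cm - 1 = 2.5 - 1 = 1.5
Bonus factor = 0.4 * 1.5 = 0.6
Total multiplier = 1 + 0.6 = 1.6
Expected damage = 150 * 1.6 = 240.00

240.00 damage


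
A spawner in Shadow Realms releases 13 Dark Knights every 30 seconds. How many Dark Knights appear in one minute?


Spawns per minute = count * (60 / interval)
= 13 * (60 / 30)
= 13 * 2.0
= 26.0

26.0 per minute


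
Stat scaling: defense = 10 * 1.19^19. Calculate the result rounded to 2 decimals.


value = base * growth^level
= 10 * 1.19^19
= 10 * 27.251616
= 272.52

272.52 defense


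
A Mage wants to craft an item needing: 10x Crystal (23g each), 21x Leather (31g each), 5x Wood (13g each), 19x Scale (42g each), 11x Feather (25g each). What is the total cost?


Cost breakdown:
  Crystal: 10 * 23 = 230
  Leather: 21 * 31 = 651
  Wood: 5 * 13 = 65
  Scale: 19 * 42 = 798
  Feather: 11 * 25 = 275
Total = 230 + 651 + 65 + 798 + 275 = 2019

2019 gold


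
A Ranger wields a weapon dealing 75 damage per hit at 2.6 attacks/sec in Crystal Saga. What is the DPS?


DPS = damage * attack_speed
= 75 * 2.6
= 195.0

195.0 DPS


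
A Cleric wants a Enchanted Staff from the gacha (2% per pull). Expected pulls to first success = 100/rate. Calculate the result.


Expected pulls for a geometric distribution = 1/p = 100 / rate%
= 100 / 2
= 50.0

50.0 pulls


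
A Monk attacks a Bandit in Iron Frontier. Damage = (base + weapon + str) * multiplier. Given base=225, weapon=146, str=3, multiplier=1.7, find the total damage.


Sum base + weapon + str = 225 + 146 + 3 = 374
Multiply by 1.7:
374 * 1.7 = 635.8

635.8 damage


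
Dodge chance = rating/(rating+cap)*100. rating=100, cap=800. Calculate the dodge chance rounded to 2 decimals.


dodge% = 100 / (100 + 800) * 100
= 100 / 900 * 100
= 0.111111 * 100
= 11.11%

11.11%


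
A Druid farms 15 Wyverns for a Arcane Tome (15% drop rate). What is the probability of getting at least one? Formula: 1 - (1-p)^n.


P(at least one) = 1 - P(none) = 1 - (1-p)^n
p = 15/100 = 0.15
1 - p = 0.85
(1 - p)^15 = 0.85^15 = 0.087354
P(at least one) = 1 - 0.087354 = 0.9126

0.9126


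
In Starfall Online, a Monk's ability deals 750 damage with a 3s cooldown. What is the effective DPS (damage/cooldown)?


DPS = damage / cooldown
= 750 / 3
= 250.00

250.00 DPS


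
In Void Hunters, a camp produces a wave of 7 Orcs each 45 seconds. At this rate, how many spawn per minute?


Spawns per minute = count * (60 / interval)
= 7 * (60 / 45)
= 7 * 1.3333
= 9.33

9.33 per minute


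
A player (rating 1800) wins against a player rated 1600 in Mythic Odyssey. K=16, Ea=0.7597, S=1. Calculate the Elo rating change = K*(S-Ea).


Elo update: delta = K * (S - Ea), where S = 1 (wins)
S - Ea = 1 - 0.7597 = 0.2403
Rating change = 16 * 0.2403
= 3.84

3.84 rating points


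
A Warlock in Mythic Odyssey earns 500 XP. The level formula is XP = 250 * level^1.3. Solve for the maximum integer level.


XP = 250 * level^1.3, so level = (XP / 250)^(1/1.3)
= (500 / 250)^(1/1.3)
= 2.0^0.7692
= 1.7044
Floor: level = 1

level 1


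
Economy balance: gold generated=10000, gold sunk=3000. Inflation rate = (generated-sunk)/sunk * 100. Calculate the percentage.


Net gold = 10000 - 3000 = 7000
Inflation rate = net / sunk * 100 = 7000 / 3000 * 100
= 2.333333 * 100
= 233.33%

233.33%


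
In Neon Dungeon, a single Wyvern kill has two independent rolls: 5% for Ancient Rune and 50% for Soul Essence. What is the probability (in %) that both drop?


For independent events, P(both) = P(A) * P(B)
= 5% * 50%
= 250 / 100 %
= 2.5%

2.5%


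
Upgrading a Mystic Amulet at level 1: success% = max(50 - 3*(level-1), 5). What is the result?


raw_rate = 50 - 3 * (1 - 1)
= 50 - 3 * 0
= 50 - 0
= 50
Apply floor: max(50, 5) = 50%

50%


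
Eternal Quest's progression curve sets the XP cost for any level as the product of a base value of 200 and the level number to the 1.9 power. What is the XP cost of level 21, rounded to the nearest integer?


XP = 200 * level^1.9
Substitute level = 21:
XP = 200 * 21^1.9
= 200 * 325.2495
= 65050

65050 XP


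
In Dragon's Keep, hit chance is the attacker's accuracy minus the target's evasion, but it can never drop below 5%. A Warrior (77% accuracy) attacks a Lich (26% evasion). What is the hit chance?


accuracy - evasion = 77 - 26 = 51
Apply floor: max(51, 5) = 51
Hit chance = 51%

51%


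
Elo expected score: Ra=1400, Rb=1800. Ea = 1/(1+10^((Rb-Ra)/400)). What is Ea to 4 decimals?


Elo expected score: Ea = 1/(1 + 10^((Rb-Ra)/400))
Rb - Ra = 1800 - 1400 = 400
(Rb-Ra)/400 = 400/400 = 1.0
10^1.0 = 10.0
Ea = 1/(1 + 10.0) = 1/11.0 = 0.0909

0.0909


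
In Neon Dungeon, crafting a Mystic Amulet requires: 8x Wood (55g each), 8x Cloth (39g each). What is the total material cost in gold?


Cost breakdown:
  Wood: 8 * 55 = 440
  Cloth: 8 * 39 = 312
Total = 440 + 312 = 752

752 gold


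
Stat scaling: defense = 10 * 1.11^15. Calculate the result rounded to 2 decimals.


value = base * growth^level
= 10 * 1.11^15
= 10 * 4.784589
= 47.85

47.85 defense


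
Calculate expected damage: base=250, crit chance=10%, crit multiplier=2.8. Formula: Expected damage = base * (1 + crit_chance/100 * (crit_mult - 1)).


E[dmg] = base * (1 + crit_chance * (crit_mult - 1))
cc as decimal = 10/100 = 0.1
cm - 1 = 2.8 - 1 = 1.8
Bonus factor = 0.1 * 1.8 = 0.18
Total multiplier = 1 + 0.18 = 1.18
Expected damage = 250 * 1.18 = 295.00

295.00 damage


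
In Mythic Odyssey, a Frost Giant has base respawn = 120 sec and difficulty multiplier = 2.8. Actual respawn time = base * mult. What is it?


Respawn time = base * multiplier
= 120 * 2.8
= 336.0 seconds

336.0 seconds


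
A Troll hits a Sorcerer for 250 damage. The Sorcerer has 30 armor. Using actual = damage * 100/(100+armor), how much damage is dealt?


actual = 250 * 100 / (100 + 30)
= 250 * 100 / 130
= 25000 / 130
= 192.31

192.31 damage


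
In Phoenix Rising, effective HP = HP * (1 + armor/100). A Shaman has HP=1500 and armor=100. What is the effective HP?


EHP = 1500 * (1 + 100/100)
= 1500 * (1 + 1.0)
= 1500 * 2.0
= 3000.0

3000.0 EHP


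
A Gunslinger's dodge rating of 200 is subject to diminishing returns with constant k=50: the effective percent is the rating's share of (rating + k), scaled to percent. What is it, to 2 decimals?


effective% = rating / (rating + k) * 100
= 200 / (200 + 50) * 100
= 200 / 250 * 100
= 0.8 * 100
= 80.00%

80.00%


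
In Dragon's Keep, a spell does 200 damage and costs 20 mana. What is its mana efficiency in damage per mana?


Efficiency = damage / mana
= 200 / 20
= 10.00

10.00 dmg/mana


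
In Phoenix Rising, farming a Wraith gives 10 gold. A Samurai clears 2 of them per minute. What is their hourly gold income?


Gold per minute = 10 * 2 = 20
Gold per hour = 20 * 60 = 1200

1200 gold/hour


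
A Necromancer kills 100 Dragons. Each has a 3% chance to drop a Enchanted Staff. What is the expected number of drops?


Expected drops = kills * (drop_rate / 100)
= 100 * (3 / 100)
= 100 * 0.03
= 3.0

3.0 drops


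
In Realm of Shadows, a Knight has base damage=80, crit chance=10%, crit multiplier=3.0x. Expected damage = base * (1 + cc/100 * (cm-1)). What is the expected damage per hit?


E[dmg] = base * (1 + crit_chance * (crit_mult - 1))
cc as decimal = 10/100 = 0.1
cm - 1 = 3.0 - 1 = 2.0
Bonus factor = 0.1 * 2.0 = 0.2
Total multiplier = 1 + 0.2 = 1.2
Expected damage = 80 * 1.2 = 96.00

96.00 damage


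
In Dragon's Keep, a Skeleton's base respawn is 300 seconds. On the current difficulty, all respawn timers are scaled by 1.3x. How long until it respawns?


Respawn time = base * multiplier
= 300 * 1.3
= 390.0 seconds

390.0 seconds


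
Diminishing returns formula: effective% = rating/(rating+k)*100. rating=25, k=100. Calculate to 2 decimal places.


effective% = rating / (rating + k) * 100
= 25 / (25 + 100) * 100
= 25 / 125 * 100
= 0.2 * 100
= 20.00%

20.00%


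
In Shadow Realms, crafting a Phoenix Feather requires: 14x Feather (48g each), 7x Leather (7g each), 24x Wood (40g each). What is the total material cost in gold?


Cost breakdown:
  Feather: 14 * 48 = 672
  Leather: 7 * 7 = 49
  Wood: 24 * 40 = 960
Total = 672 + 49 + 960 = 1681

1681 gold


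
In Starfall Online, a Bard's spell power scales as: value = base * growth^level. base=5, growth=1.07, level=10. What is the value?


value = base * growth^level
= 5 * 1.07^10
= 5 * 1.967151
= 9.84

9.84 spell power


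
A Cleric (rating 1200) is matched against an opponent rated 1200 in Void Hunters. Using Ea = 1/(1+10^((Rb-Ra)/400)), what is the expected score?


Elo expected score: Ea = 1/(1 + 10^((Rb-Ra)/400))
Rb - Ra = 1200 - 1200 = 0
(Rb-Ra)/400 = 0/400 = 0.0
10^0.0 = 1.0
Ea = 1/(1 + 1.0) = 1/2.0 = 0.5000

0.5000


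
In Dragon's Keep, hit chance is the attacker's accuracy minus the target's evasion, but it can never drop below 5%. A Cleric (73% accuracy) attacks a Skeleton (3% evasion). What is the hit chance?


accuracy - evasion = 73 - 3 = 70
Apply floor: max(70, 5) = 70
Hit chance = 70%

70%


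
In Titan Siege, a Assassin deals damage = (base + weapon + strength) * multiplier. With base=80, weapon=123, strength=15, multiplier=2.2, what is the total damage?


Sum base + weapon + str = 80 + 123 + 15 = 218
Multiply by 2.2:
218 * 2.2 = 479.6

479.6 damage


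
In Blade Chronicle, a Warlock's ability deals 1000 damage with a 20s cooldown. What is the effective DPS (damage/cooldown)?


DPS = damage / cooldown
= 1000 / 20
= 50.00

50.00 DPS


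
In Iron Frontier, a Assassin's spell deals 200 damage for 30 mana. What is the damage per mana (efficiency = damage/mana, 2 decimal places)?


Efficiency = damage / mana
= 200 / 30
= 6.67

6.67 dmg/mana


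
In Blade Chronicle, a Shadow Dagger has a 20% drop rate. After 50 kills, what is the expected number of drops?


Expected drops = kills * (drop_rate / 100)
= 50 * (20 / 100)
= 50 * 0.2
= 10.0

10.0 drops


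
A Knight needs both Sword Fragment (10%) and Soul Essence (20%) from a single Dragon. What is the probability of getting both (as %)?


For independent events, P(both) = P(A) * P(B)
= 10% * 20%
= 200 / 100 %
= 2.0%

2.0%


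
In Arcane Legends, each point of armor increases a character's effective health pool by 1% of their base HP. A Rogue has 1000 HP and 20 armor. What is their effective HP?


EHP = 1000 * (1 + 20/100)
= 1000 * (1 + 0.2)
= 1000 * 1.2
= 1200.0

1200.0 EHP


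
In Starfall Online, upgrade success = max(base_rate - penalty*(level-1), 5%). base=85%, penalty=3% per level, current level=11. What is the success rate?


raw_rate = 85 - 3 * (11 - 1)
= 85 - 3 * 10
= 85 - 30
= 55
Apply floor: max(55, 5) = 55%

55%


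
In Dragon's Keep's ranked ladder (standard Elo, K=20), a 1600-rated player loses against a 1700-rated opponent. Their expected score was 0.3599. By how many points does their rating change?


Elo update: delta = K * (S - Ea), where S = 0 (loses)
S - Ea = 0 - 0.3599 = -0.3599
Rating change = 20 * -0.3599
= -7.20

-7.20 rating points


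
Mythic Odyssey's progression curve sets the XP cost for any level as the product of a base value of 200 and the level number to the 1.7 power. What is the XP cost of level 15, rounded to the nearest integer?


XP = 200 * level^1.7
Substitute level = 15:
XP = 200 * 15^1.7
= 200 * 99.8516
= 19970

19970 XP


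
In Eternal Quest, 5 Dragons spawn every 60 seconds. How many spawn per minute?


Spawns per minute = count * (60 / interval)
= 5 * (60 / 60)
= 5 * 1.0
= 5.0

5.0 per minute


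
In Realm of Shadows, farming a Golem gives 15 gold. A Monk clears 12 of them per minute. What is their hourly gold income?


Gold per minute = 15 * 12 = 180
Gold per hour = 180 * 60 = 10800

10800 gold/hour


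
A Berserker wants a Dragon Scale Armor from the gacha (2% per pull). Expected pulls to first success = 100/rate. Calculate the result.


Expected pulls for a geometric distribution = 1/p = 100 / rate%
= 100 / 2
= 50.0

50.0 pulls


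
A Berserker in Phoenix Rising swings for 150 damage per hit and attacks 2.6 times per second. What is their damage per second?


DPS = damage * attack_speed
= 150 * 2.6
= 390.0

390.0 DPS


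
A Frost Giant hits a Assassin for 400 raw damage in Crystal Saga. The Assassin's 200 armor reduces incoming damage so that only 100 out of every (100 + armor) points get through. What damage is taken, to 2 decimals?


actual = 400 * 100 / (100 + 200)
= 400 * 100 / 300
= 40000 / 300
= 133.33

133.33 damage


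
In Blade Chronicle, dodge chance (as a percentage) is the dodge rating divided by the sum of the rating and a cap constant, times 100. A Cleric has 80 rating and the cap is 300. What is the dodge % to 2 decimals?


dodge% = 80 / (80 + 300) * 100
= 80 / 380 * 100
= 0.210526 * 100
= 21.05%

21.05%


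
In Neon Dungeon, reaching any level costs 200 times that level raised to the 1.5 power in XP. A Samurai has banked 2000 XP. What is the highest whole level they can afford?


XP = 200 * level^1.5, so level = (XP / 200)^(1/1.5)
= (2000 / 200)^(1/1.5)
= 10.0^0.6667
= 4.6416
Floor: level = 4

level 4


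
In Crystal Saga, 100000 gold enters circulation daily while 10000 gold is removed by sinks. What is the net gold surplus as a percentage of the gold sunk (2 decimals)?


Net gold = 100000 - 10000 = 90000
Inflation rate = net / sunk * 100 = 90000 / 10000 * 100
= 9.0 * 100
= 900.00%

900.00%


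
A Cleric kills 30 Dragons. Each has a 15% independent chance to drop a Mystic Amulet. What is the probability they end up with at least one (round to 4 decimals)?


P(at least one) = 1 - P(none) = 1 - (1-p)^n
p = 15/100 = 0.15
1 - p = 0.85
(1 - p)^30 = 0.85^30 = 0.007631
P(at least one) = 1 - 0.007631 = 0.9924

0.9924


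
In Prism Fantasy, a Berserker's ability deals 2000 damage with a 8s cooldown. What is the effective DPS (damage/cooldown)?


DPS = damage / cooldown
= 2000 / 8
= 250.00

250.00 DPS


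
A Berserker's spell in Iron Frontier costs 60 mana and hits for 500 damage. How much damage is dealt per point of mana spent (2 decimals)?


Efficiency = damage / mana
= 500 / 60
= 8.33

8.33 dmg/mana


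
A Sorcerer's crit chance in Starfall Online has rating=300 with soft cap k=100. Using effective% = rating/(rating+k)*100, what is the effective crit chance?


effective% = rating / (rating + k) * 100
= 300 / (300 + 100) * 100
= 300 / 400 * 100
= 0.75 * 100
= 75.00%

75.00%


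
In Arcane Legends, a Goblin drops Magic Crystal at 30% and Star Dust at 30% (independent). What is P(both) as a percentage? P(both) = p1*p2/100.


For independent events, P(both) = P(A) * P(B)
= 30% * 30%
= 900 / 100 %
= 9.0%

9.0%


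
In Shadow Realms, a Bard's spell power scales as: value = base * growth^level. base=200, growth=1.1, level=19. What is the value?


value = base * growth^level
= 200 * 1.1^19
= 200 * 6.115909
= 1223.18

1223.18 spell power


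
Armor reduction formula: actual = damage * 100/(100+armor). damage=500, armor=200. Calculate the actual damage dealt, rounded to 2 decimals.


actual = 500 * 100 / (100 + 200)
= 500 * 100 / 300
= 50000 / 300
= 166.67

166.67 damage


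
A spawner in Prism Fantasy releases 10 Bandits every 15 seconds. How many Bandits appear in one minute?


Spawns per minute = count * (60 / interval)
= 10 * (60 / 15)
= 10 * 4.0
= 40.0

40.0 per minute


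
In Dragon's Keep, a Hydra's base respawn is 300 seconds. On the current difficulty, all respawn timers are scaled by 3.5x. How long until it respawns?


Respawn time = base * multiplier
= 300 * 3.5
= 1050.0 seconds

1050.0 seconds


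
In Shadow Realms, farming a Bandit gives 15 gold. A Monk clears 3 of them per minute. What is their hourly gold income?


Gold per minute = 15 * 3 = 45
Gold per hour = 45 * 60 = 2700

2700 gold/hour


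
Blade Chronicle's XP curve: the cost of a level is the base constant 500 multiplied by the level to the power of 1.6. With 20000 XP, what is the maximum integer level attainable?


XP = 500 * level^1.6, so level = (XP / 500)^(1/1.6)
= (20000 / 500)^(1/1.6)
= 40.0^0.625
= 10.0297
Floor: level = 10

level 10


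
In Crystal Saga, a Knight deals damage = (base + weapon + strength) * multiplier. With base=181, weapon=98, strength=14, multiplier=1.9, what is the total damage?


Sum base + weapon + str = 181 + 98 + 14 = 293
Multiply by 1.9:
293 * 1.9 = 556.7

556.7 damage


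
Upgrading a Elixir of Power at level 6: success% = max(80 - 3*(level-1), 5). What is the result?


raw_rate = 80 - 3 * (6 - 1)
= 80 - 3 * 5
= 80 - 15
= 65
Apply floor: max(65, 5) = 65%

65%


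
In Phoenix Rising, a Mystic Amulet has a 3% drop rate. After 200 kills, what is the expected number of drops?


Expected drops = kills * (drop_rate / 100)
= 200 * (3 / 100)
= 200 * 0.03
= 6.0

6.0 drops


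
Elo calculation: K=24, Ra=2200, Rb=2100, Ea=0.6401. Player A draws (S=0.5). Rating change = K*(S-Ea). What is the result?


Elo update: delta = K * (S - Ea), where S = 0.5 (draws)
S - Ea = 0.5 - 0.6401 = -0.1401
Rating change = 24 * -0.1401
= -3.36

-3.36 rating points


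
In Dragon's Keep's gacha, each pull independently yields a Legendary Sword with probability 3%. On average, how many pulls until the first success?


Expected pulls for a geometric distribution = 1/p = 100 / rate%
= 100 / 3
= 33.33

33.33 pulls


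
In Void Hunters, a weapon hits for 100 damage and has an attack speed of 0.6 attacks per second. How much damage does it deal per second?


DPS = damage * attack_speed
= 100 * 0.6
= 60.0

60.0 DPS


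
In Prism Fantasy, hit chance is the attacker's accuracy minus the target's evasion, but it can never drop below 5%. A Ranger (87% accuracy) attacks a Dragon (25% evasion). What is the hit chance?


accuracy - evasion = 87 - 25 = 62
Apply floor: max(62, 5) = 62
Hit chance = 62%

62%


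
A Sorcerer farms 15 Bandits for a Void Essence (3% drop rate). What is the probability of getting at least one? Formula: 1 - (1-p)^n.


P(at least one) = 1 - P(none) = 1 - (1-p)^n
p = 3/100 = 0.03
1 - p = 0.97
(1 - p)^15 = 0.97^15 = 0.633251
P(at least one) = 1 - 0.633251 = 0.3667

0.3667


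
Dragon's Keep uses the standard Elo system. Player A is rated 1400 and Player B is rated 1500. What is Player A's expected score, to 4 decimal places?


Elo expected score: Ea = 1/(1 + 10^((Rb-Ra)/400))
Rb - Ra = 1500 - 1400 = 100
(Rb-Ra)/400 = 100/400 = 0.25
10^0.25 = 1.778279
Ea = 1/(1 + 1.778279) = 1/2.778279 = 0.3599

0.3599


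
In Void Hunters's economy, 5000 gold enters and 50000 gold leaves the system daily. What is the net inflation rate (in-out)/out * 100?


Net gold = 5000 - 50000 = -45000
Inflation rate = net / sunk * 100 = -45000 / 50000 * 100
= -0.9 * 100
= -90.00%

-90.00%


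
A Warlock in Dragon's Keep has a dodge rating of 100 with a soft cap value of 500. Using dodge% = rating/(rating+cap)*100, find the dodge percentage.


dodge% = 100 / (100 + 500) * 100
= 100 / 600 * 100
= 0.166667 * 100
= 16.67%

16.67%


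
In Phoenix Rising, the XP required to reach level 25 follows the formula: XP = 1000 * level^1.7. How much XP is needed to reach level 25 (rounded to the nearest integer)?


XP = 1000 * level^1.7
Substitute level = 25:
XP = 1000 * 25^1.7
= 1000 * 237.9567
= 237957

237957 XP


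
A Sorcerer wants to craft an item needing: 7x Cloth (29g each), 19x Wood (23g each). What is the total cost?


Cost breakdown:
  Cloth: 7 * 29 = 203
  Wood: 19 * 23 = 437
Total = 203 + 437 = 640

640 gold


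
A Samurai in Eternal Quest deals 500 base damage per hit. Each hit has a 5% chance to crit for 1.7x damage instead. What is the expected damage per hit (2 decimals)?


E[dmg] = base * (1 + crit_chance * (crit_mult - 1))
cc as decimal = 5/100 = 0.05
cm - 1 = 1.7 - 1 = 0.7
Bonus factor = 0.05 * 0.7 = 0.035
Total multiplier = 1 + 0.035 = 1.035
Expected damage = 500 * 1.035 = 517.50

517.50 damage


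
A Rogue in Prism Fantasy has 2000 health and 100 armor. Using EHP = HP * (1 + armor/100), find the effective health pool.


EHP = 2000 * (1 + 100/100)
= 2000 * (1 + 1.0)
= 2000 * 2.0
= 4000.0

4000.0 EHP


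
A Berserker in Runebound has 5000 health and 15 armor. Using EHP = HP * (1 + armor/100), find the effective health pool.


EHP = 5000 * (1 + 15/100)
= 5000 * (1 + 0.15)
= 5000 * 1.15
= 5750.0

5750.0 EHP


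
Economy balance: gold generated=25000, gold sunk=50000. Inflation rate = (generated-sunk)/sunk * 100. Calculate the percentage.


Net gold = 25000 - 50000 = -25000
Inflation rate = net / sunk * 100 = -25000 / 50000 * 100
= -0.5 * 100
= -50.00%

-50.00%


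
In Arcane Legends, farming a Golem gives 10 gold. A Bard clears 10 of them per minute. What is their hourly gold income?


Gold per minute = 10 * 10 = 100
Gold per hour = 100 * 60 = 6000

6000 gold/hour


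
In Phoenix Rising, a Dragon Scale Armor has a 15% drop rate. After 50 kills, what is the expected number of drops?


Expected drops = kills * (drop_rate / 100)
= 50 * (15 / 100)
= 50 * 0.15
= 7.5

7.5 drops


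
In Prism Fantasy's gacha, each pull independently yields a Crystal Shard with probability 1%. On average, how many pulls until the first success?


Expected pulls for a geometric distribution = 1/p = 100 / rate%
= 100 / 1
= 100.0

100.0 pulls


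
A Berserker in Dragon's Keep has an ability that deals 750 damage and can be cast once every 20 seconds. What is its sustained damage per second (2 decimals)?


DPS = damage / cooldown
= 750 / 20
= 37.50

37.50 DPS


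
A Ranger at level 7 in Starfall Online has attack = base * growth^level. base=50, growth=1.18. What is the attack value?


value = base * growth^level
= 50 * 1.18^7
= 50 * 3.185474
= 159.27

159.27 attack


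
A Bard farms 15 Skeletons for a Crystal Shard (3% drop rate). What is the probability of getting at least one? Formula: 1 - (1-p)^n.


P(at least one) = 1 - P(none) = 1 - (1-p)^n
p = 3/100 = 0.03
1 - p = 0.97
(1 - p)^15 = 0.97^15 = 0.633251
P(at least one) = 1 - 0.633251 = 0.3667

0.3667


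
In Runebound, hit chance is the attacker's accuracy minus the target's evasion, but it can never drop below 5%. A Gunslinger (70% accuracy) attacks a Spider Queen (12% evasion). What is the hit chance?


accuracy - evasion = 70 - 12 = 58
Apply floor: max(58, 5) = 58
Hit chance = 58%

58%


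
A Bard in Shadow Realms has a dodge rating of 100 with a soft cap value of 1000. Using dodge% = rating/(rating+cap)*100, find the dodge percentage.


dodge% = 100 / (100 + 1000) * 100
= 100 / 1100 * 100
= 0.090909 * 100
= 9.09%

9.09%


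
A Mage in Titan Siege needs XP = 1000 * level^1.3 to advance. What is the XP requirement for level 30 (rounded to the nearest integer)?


XP = 1000 * level^1.3
Substitute level = 30:
XP = 1000 * 30^1.3
= 1000 * 83.2257
= 83226

83226 XP


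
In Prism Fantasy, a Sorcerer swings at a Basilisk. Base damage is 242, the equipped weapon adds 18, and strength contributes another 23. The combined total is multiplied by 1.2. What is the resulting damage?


Sum base + weapon + str = 242 + 18 + 23 = 283
Multiply by 1.2:
283 * 1.2 = 339.6

339.6 damage


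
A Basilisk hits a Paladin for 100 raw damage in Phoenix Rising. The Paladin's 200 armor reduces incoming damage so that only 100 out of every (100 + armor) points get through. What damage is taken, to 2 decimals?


actual = 100 * 100 / (100 + 200)
= 100 * 100 / 300
= 10000 / 300
= 33.33

33.33 damage


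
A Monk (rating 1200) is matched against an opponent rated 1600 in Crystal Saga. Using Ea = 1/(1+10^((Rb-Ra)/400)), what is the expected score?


Elo expected score: Ea = 1/(1 + 10^((Rb-Ra)/400))
Rb - Ra = 1600 - 1200 = 400
(Rb-Ra)/400 = 400/400 = 1.0
10^1.0 = 10.0
Ea = 1/(1 + 10.0) = 1/11.0 = 0.0909

0.0909


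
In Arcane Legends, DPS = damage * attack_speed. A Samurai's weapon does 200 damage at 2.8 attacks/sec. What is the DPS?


DPS = damage * attack_speed
= 200 * 2.8
= 560.0

560.0 DPS


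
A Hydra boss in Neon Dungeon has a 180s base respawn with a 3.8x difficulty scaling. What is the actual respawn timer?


Respawn time = base * multiplier
= 180 * 3.8
= 684.0 seconds

684.0 seconds


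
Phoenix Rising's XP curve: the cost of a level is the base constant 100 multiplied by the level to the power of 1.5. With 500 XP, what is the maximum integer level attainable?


XP = 100 * level^1.5, so level = (XP / 100)^(1/1.5)
= (500 / 100)^(1/1.5)
= 5.0^0.6667
= 2.924
Floor: level = 2

level 2


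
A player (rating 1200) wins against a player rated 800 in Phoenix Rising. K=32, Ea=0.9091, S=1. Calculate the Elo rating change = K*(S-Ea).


Elo update: delta = K * (S - Ea), where S = 1 (wins)
S - Ea = 1 - 0.9091 = 0.0909
Rating change = 32 * 0.0909
= 2.91

2.91 rating points


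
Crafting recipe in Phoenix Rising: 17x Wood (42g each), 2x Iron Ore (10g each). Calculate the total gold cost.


Cost breakdown:
  Wood: 17 * 42 = 714
  Iron Ore: 2 * 10 = 20
Total = 714 + 20 = 734

734 gold


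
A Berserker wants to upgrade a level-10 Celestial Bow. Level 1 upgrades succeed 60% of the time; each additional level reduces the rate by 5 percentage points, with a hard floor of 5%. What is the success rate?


raw_rate = 60 - 5 * (10 - 1)
= 60 - 5 * 9
= 60 - 45
= 15
Apply floor: max(15, 5) = 15%

15%


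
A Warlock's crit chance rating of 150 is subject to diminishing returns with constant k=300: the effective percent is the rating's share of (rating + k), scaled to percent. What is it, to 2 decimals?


effective% = rating / (rating + k) * 100
= 150 / (150 + 300) * 100
= 150 / 450 * 100
= 0.333333 * 100
= 33.33%

33.33%


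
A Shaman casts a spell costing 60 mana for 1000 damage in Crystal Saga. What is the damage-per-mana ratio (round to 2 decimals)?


Efficiency = damage / mana
= 1000 / 60
= 16.67

16.67 dmg/mana


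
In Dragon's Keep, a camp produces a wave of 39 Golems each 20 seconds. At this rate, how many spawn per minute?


Spawns per minute = count * (60 / interval)
= 39 * (60 / 20)
= 39 * 3.0
= 117.0

117.0 per minute


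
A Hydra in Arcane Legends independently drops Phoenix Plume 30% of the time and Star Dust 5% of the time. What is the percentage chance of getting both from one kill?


For independent events, P(both) = P(A) * P(B)
= 30% * 5%
= 150 / 100 %
= 1.5%

1.5%
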